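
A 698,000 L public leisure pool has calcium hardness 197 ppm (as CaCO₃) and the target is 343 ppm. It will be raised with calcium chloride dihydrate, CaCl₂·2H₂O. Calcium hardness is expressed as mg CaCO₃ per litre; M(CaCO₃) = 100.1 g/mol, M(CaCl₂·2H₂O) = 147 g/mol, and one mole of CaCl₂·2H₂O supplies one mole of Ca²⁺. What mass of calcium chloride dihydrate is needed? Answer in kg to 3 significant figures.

Hardness to add: (343 − 197) = 146 mg/L as CaCO₃ × 698,000 L = 101,900 g as CaCO₃.
Moles of Ca²⁺ (1 mol Ca²⁺ ≡ 1 mol CaCO₃): 101,900 / 100.1 g/mol = 1018 mol.
Mass of CaCl₂·2H₂O: 1018 × 147 = 149,700 g.

150 kg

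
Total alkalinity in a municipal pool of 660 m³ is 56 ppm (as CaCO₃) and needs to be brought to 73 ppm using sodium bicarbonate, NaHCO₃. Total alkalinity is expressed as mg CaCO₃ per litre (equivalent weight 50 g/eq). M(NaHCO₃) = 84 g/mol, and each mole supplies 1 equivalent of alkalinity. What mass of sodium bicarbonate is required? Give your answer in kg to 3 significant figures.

Volume: 660 m³ = 660,000 L.
Alkalinity to add: (73 − 56) = 17 mg/L as CaCO₃ × 660,000 L = 11,220 g as CaCO₃.
Equivalents: 11,220 g ÷ 50 g/eq = 224.4 eq.
NaHCO₃ supplies 1 eq per mole → 224.4 mol.
Mass: 224.4 mol × 84 g/mol = 18,850 g.

18.8 kg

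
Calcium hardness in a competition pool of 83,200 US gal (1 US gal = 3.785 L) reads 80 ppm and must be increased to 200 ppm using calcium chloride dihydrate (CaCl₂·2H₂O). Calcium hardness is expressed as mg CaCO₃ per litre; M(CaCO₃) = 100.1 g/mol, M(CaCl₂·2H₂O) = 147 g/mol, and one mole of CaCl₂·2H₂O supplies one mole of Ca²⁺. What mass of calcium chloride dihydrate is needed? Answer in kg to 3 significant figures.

Volume: 83,200 US gal × 3.785 L/gal = 314,912 L.
Hardness to add: (200 − 80) = 120 mg/L as CaCO₃ × 314,912 L = 37,790 g as CaCO₃.
Moles of Ca²⁺ (1 mol Ca²⁺ ≡ 1 mol CaCO₃): 37,790 / 100.1 g/mol = 377.5 mol.
Mass of CaCl₂·2H₂O: 377.5 × 147 = 55,490 g.

55.5 kg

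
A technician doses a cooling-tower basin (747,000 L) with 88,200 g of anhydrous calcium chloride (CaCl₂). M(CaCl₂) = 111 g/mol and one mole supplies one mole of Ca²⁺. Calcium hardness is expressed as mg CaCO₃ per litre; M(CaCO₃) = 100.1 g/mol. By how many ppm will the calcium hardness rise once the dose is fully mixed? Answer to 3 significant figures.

106 ppm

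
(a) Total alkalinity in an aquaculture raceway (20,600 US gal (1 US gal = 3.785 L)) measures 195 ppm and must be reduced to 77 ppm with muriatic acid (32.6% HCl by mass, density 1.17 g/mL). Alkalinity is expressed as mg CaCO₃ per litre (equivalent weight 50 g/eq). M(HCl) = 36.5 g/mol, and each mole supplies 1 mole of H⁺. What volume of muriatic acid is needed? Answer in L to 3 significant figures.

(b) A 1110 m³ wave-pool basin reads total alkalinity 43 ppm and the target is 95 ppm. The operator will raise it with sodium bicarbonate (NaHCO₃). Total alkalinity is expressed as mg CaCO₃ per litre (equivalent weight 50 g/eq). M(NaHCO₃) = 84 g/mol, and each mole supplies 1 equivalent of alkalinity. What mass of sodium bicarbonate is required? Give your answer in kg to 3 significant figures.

(a) Volume: 20,600 US gal × 3.785 L/gal = 77,971 L.
(a) Alkalinity to neutralize: (195 − 77) = 118 mg/L as CaCO₃ × 77,971 L = 9201 g as CaCO₃.
(a) Equivalents of H⁺ required: 9201 ÷ 50 g/eq = 184 eq = 184 mol HCl.
(a) Mass of HCl: 184 × 36.5 = 6716 g.
(a) Mass of 32.6% solution: 6716 / 0.326 = 20,600 g.
(a) Volume: 20,600 g ÷ 1.17 g/mL = 17,610 mL.

(b) Volume: 1110 m³ = 1,110,000 L.
(b) Alkalinity to add: (95 − 43) = 52 mg/L as CaCO₃ × 1,110,000 L = 57,720 g as CaCO₃.
(b) Equivalents: 57,720 g ÷ 50 g/eq = 1154 eq.
(b) NaHCO₃ supplies 1 eq per mole → 1154 mol.
(b) Mass: 1154 mol × 84 g/mol = 96,970 g.

(a) 17.6 L; (b) 97.0 kg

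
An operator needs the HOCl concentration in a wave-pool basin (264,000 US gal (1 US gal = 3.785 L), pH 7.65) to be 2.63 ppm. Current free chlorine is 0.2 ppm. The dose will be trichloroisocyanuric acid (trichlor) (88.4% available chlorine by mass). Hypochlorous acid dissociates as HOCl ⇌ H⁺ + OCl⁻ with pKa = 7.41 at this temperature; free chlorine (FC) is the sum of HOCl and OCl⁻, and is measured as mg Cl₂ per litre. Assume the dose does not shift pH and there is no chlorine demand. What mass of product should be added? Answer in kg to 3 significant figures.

Volume: 264,000 US gal × 3.785 L/gal = 999,240 L.
[OCl⁻]/[HOCl] = 10^(pH − pKa) = 10^(7.65 − 7.41) = 1.738; fraction as HOCl = 1/(1 + 1.738) = 0.3653.
Free chlorine required for 2.63 ppm HOCl: 2.63 / 0.3653 = 7.2 ppm.
FC to add: 7.2 − 0.2 = 7 mg/L as Cl₂.
Cl₂ equivalent: 7 mg/L × 999,240 L = 6995 g.
Product at 88.4% available Cl: 6995 / 0.884 = 7913 g.

7.91 kg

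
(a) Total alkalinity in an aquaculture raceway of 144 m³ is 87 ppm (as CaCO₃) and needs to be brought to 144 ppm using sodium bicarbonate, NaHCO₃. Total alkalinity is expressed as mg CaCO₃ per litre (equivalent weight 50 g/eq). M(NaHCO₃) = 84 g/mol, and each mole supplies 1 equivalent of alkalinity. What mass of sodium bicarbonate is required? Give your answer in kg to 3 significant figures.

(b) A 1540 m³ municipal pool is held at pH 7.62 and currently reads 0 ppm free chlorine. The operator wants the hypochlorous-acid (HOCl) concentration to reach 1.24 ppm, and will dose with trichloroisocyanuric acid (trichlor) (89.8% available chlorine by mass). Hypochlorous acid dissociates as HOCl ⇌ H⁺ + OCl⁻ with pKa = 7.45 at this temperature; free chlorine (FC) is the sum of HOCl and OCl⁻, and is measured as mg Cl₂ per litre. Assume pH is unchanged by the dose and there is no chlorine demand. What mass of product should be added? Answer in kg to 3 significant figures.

(a) Volume: 144 m³ = 144,000 L.
(a) Alkalinity to add: (144 − 87) = 57 mg/L as CaCO₃ × 144,000 L = 8208 g as CaCO₃.
(a) Equivalents: 8208 g ÷ 50 g/eq = 164.2 eq.
(a) NaHCO₃ supplies 1 eq per mole → 164.2 mol.
(a) Mass: 164.2 mol × 84 g/mol = 13,790 g.

(b) Volume: 1540 m³ = 1,540,000 L.
(b) [OCl⁻]/[HOCl] = 10^(pH − pKa) = 10^(7.62 − 7.45) = 1.479; fraction as HOCl = 1/(1 + 1.479) = 0.4034.
(b) Free chlorine required for 1.24 ppm HOCl: 1.24 / 0.4034 = 3.074 ppm.
(b) FC to add: 3.074 − 0 = 3.074 mg/L as Cl₂.
(b) Cl₂ equivalent: 3.074 mg/L × 1,540,000 L = 4734 g.
(b) Product at 89.8% available Cl: 4734 / 0.898 = 5272 g.

(a) 13.8 kg; (b) 5.27 kg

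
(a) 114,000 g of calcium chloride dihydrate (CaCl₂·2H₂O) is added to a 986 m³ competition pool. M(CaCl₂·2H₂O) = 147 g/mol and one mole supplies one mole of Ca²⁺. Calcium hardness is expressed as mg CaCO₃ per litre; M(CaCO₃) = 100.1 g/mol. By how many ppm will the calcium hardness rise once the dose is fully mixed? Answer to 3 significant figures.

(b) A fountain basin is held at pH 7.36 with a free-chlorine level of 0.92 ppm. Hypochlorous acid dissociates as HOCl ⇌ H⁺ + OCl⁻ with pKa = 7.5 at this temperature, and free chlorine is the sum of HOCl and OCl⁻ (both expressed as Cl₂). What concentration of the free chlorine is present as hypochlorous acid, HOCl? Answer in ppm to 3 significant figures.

(a) 78.7 ppm; (b) 0.534 ppm

(a) Volume: 986 m³ = 986,000 L.
(a) Moles of Ca²⁺: 114,000 g ÷ 147 g/mol = 775.5 mol.
(a) As CaCO₃: 775.5 mol × 100.1 g/mol = 77,630 g.
(a) Rise: 77,630 g / 986,000 L × 1000 = 78.73 mg/L.

(b) [OCl⁻]/[HOCl] = 10^(pH − pKa) = 10^(7.36 − 7.5) = 10^-0.14 = 0.7244.
(b) Fraction as HOCl = 1 / (1 + 0.7244) = 0.5799.
(b) HOCl = 0.5799 × 0.92 ppm = 0.5335 ppm.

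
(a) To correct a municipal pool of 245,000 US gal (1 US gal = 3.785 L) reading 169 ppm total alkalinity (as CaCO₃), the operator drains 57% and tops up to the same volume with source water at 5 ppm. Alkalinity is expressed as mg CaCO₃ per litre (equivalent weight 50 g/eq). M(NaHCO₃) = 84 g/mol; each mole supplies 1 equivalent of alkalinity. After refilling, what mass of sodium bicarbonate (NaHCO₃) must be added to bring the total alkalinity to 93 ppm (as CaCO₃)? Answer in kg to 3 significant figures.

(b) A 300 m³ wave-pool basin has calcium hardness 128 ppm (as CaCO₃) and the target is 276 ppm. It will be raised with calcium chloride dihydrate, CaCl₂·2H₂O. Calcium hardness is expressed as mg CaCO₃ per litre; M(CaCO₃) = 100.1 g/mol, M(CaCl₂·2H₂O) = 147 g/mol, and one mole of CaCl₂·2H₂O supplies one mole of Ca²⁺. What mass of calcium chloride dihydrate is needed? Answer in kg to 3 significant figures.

(a) Volume: 245,000 US gal × 3.785 L/gal = 927,325 L.
(a) After draining 57% and refilling: 169 × 0.43 + 5 × 0.57 = 75.52 ppm.
(a) Deficit to target: 93 − 75.52 = 17.48 mg/L.
(a) As CaCO₃: 17.48 mg/L × 927,325 L = 16,210 g; ÷ 50 g/eq ÷ 1 = 324.2 mol NaHCO₃.
(a) Mass: 324.2 × 84 = 27,230 g.

(b) Volume: 300 m³ = 300,000 L.
(b) Hardness to add: (276 − 128) = 148 mg/L as CaCO₃ × 300,000 L = 44,400 g as CaCO₃.
(b) Moles of Ca²⁺ (1 mol Ca²⁺ ≡ 1 mol CaCO₃): 44,400 / 100.1 g/mol = 443.6 mol.
(b) Mass of CaCl₂·2H₂O: 443.6 × 147 = 65,200 g.

(a) 27.2 kg; (b) 65.2 kg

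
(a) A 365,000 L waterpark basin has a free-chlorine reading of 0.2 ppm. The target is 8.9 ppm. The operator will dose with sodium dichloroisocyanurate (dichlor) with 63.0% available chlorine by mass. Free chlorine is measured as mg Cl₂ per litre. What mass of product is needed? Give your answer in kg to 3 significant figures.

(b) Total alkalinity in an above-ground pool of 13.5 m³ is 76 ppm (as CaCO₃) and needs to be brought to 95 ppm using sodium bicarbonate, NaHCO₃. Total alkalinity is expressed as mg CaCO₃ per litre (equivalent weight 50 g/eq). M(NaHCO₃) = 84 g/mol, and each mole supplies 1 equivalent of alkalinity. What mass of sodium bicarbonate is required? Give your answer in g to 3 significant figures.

(a) Chlorine deficit: 8.9 − 0.2 = 8.7 ppm = 8.7 mg/L as Cl₂.
(a) Cl₂ equivalent needed: 8.7 mg/L × 365,000 L = 3,175,000 mg = 3175 g.
(a) Product at 63.0% available chlorine: 3175 / 0.63 = 5040 g.

(b) Volume: 13.5 m³ = 13,500 L.
(b) Alkalinity to add: (95 − 76) = 19 mg/L as CaCO₃ × 13,500 L = 256.5 g as CaCO₃.
(b) Equivalents: 256.5 g ÷ 50 g/eq = 5.13 eq.
(b) NaHCO₃ supplies 1 eq per mole → 5.13 mol.
(b) Mass: 5.13 mol × 84 g/mol = 430.9 g.

(a) 5.04 kg; (b) 431 g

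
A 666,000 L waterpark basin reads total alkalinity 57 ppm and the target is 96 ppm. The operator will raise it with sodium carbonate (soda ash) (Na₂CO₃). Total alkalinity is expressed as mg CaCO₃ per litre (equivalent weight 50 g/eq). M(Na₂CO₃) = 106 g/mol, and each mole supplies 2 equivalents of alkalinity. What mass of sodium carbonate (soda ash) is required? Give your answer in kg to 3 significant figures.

27.5 kg

Alkalinity to add: (96 − 57) = 39 mg/L as CaCO₃ × 666,000 L = 25,970 g as CaCO₃.
Equivalents: 25,970 g ÷ 50 g/eq = 519.5 eq.
Each mole of Na₂CO₃ supplies 2 eq, so 519.5 / 2 = 259.7 mol.
Mass: 259.7 mol × 106 g/mol = 27,530 g.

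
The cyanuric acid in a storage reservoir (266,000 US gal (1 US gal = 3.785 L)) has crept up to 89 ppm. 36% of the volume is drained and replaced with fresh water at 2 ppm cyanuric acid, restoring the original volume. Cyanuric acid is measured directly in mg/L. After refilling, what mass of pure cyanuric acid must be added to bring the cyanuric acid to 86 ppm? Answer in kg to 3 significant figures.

28.5 kg

Volume: 266,000 US gal × 3.785 L/gal = 1,006,810 L.
After draining 36% and refilling: 89 × 0.64 + 2 × 0.36 = 57.68 ppm.
Deficit to target: 86 − 57.68 = 28.32 mg/L.
Mass: 28.32 mg/L × 1,006,810 L = 28,510 g cyanuric acid.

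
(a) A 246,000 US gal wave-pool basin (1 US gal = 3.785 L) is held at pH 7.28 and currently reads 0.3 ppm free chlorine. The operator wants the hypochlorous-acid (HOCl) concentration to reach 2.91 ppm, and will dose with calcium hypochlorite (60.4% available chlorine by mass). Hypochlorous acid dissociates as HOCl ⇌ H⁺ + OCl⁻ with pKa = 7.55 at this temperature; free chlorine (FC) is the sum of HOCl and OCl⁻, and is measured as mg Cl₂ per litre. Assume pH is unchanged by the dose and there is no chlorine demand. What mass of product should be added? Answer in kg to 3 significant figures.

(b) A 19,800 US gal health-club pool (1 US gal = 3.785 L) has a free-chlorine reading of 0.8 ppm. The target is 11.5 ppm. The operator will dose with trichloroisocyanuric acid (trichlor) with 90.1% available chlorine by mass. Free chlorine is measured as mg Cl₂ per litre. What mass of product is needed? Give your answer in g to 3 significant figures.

(a) 6.43 kg; (b) 890 g

(a) Volume: 246,000 US gal × 3.785 L/gal = 931,110 L.
(a) [OCl⁻]/[HOCl] = 10^(pH − pKa) = 10^(7.28 − 7.55) = 0.537; fraction as HOCl = 1/(1 + 0.537) = 0.6506.
(a) Free chlorine required for 2.91 ppm HOCl: 2.91 / 0.6506 = 4.473 ppm.
(a) FC to add: 4.473 − 0.3 = 4.173 mg/L as Cl₂.
(a) Cl₂ equivalent: 4.173 mg/L × 931,110 L = 3885 g.
(a) Product at 60.4% available Cl: 3885 / 0.604 = 6433 g.

(b) Volume: 19,800 US gal × 3.785 L/gal = 74,943 L.
(b) Chlorine deficit: 11.5 − 0.8 = 10.7 ppm = 10.7 mg/L as Cl₂.
(b) Cl₂ equivalent needed: 10.7 mg/L × 74,943 L = 801,900 mg = 801.9 g.
(b) Product at 90.1% available chlorine: 801.9 / 0.901 = 890 g.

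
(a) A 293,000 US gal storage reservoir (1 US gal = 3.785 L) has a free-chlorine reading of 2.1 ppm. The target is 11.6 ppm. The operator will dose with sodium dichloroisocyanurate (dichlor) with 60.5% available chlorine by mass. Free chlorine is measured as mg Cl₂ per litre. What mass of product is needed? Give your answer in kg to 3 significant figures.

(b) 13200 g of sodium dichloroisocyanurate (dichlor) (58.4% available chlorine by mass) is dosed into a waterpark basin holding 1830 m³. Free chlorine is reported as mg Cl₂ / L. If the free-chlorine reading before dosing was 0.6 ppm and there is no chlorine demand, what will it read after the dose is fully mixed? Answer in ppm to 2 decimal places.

(a) 17.4 kg; (b) 4.81 ppm

(a) Volume: 293,000 US gal × 3.785 L/gal = 1,109,005 L.
(a) Chlorine deficit: 11.6 − 2.1 = 9.5 ppm = 9.5 mg/L as Cl₂.
(a) Cl₂ equivalent needed: 9.5 mg/L × 1,109,005 L = 10,540,000 mg = 10,540 g.
(a) Product at 60.5% available chlorine: 10,540 / 0.605 = 17,410 g.

(b) Volume: 1830 m³ = 1,830,000 L.
(b) Available chlorine delivered: 13,200 g × 0.584 = 7709 g as Cl₂.
(b) Concentration rise: 7709 g / 1,830,000 L = 4.212 mg/L = 4.21 ppm.
(b) Final FC: 0.6 + 4.21 = 4.81 ppm.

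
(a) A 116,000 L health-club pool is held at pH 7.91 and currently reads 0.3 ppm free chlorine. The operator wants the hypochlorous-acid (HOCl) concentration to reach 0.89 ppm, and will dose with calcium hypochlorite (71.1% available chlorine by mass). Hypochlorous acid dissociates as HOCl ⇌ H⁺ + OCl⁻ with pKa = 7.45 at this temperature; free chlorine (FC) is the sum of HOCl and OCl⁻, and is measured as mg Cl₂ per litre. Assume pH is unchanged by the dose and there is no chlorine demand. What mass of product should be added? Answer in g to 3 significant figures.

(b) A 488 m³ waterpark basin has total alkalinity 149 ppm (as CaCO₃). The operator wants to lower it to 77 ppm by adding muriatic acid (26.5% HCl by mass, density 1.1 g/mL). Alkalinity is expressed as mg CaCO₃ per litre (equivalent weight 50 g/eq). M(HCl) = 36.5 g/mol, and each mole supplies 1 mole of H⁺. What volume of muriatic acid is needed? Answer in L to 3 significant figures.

(a) [OCl⁻]/[HOCl] = 10^(pH − pKa) = 10^(7.91 − 7.45) = 2.884; fraction as HOCl = 1/(1 + 2.884) = 0.2575.
(a) Free chlorine required for 0.89 ppm HOCl: 0.89 / 0.2575 = 3.457 ppm.
(a) FC to add: 3.457 − 0.3 = 3.157 mg/L as Cl₂.
(a) Cl₂ equivalent: 3.157 mg/L × 116,000 L = 366.2 g.
(a) Product at 71.1% available Cl: 366.2 / 0.711 = 515 g.

(b) Volume: 488 m³ = 488,000 L.
(b) Alkalinity to neutralize: (149 − 77) = 72 mg/L as CaCO₃ × 488,000 L = 35,140 g as CaCO₃.
(b) Equivalents of H⁺ required: 35,140 ÷ 50 g/eq = 702.7 eq = 702.7 mol HCl.
(b) Mass of HCl: 702.7 × 36.5 = 25,650 g.
(b) Mass of 26.5% solution: 25,650 / 0.265 = 96,790 g.
(b) Volume: 96,790 g ÷ 1.1 g/mL = 87,990 mL.

(a) 515 g; (b) 88.0 L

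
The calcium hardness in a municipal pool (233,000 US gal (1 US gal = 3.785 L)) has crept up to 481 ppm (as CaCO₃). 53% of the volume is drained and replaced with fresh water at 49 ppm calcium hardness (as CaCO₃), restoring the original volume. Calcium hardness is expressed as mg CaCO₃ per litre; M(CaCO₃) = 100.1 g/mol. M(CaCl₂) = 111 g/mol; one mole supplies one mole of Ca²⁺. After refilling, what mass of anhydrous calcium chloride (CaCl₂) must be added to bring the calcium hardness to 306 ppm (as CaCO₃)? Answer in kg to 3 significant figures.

Volume: 233,000 US gal × 3.785 L/gal = 881,905 L.
After draining 53% and refilling: 481 × 0.47 + 49 × 0.53 = 252.04 ppm.
Deficit to target: 306 − 252.04 = 53.96 mg/L.
As CaCO₃: 53.96 mg/L × 881,905 L = 47,590 g; ÷ 100.1 = 475.4 mol Ca²⁺.
Mass: 475.4 × 111 = 52,770 g.

52.8 kg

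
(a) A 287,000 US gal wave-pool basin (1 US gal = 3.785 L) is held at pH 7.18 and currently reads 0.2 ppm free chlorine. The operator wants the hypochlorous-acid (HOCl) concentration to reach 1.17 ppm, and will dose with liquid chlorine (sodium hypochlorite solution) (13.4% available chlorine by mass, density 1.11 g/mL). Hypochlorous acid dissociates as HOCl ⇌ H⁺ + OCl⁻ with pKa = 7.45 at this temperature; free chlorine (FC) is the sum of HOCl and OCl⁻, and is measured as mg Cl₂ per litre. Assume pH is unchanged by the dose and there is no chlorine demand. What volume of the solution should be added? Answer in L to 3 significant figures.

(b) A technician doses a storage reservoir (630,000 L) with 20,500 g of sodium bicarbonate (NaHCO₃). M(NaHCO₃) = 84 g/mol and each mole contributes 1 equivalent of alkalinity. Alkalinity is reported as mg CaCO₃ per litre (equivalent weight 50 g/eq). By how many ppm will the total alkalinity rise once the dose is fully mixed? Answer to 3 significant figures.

(a) Volume: 287,000 US gal × 3.785 L/gal = 1,086,295 L.
(a) [OCl⁻]/[HOCl] = 10^(pH − pKa) = 10^(7.18 − 7.45) = 0.537; fraction as HOCl = 1/(1 + 0.537) = 0.6506.
(a) Free chlorine required for 1.17 ppm HOCl: 1.17 / 0.6506 = 1.798 ppm.
(a) FC to add: 1.798 − 0.2 = 1.598 mg/L as Cl₂.
(a) Cl₂ equivalent: 1.598 mg/L × 1,086,295 L = 1736 g.
(a) Product at 13.4% available Cl: 1736 / 0.134 = 12,960 g.
(a) Volume: 12,960 g ÷ 1.11 g/mL = 11,670 mL.

(b) Moles of NaHCO₃: 20,500 g ÷ 84 g/mol = 244 mol → 244 eq of alkalinity.
(b) As CaCO₃: 244 eq × 50 g/eq = 12,200 g.
(b) Rise: 12,200 g / 630,000 L × 1000 = 19.37 mg/L.

(a) 11.7 L; (b) 19.4 ppm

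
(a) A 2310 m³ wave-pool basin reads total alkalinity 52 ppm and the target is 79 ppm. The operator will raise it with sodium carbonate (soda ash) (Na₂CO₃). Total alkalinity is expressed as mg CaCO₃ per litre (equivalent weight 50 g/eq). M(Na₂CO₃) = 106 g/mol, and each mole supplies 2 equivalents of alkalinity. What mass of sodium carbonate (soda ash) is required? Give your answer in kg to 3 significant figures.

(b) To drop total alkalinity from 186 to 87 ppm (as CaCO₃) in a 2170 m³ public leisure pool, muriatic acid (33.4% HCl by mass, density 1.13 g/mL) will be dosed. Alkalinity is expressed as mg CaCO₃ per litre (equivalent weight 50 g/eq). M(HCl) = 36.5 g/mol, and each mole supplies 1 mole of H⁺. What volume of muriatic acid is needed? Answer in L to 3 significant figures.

(a) 66.1 kg; (b) 416 L

(a) Volume: 2310 m³ = 2,310,000 L.
(a) Alkalinity to add: (79 − 52) = 27 mg/L as CaCO₃ × 2,310,000 L = 62,370 g as CaCO₃.
(a) Equivalents: 62,370 g ÷ 50 g/eq = 1247 eq.
(a) Each mole of Na₂CO₃ supplies 2 eq, so 1247 / 2 = 623.7 mol.
(a) Mass: 623.7 mol × 106 g/mol = 66,110 g.

(b) Volume: 2170 m³ = 2,170,000 L.
(b) Alkalinity to neutralize: (186 − 87) = 99 mg/L as CaCO₃ × 2,170,000 L = 214,800 g as CaCO₃.
(b) Equivalents of H⁺ required: 214,800 ÷ 50 g/eq = 4297 eq = 4297 mol HCl.
(b) Mass of HCl: 4297 × 36.5 = 156,800 g.
(b) Mass of 33.4% solution: 156,800 / 0.334 = 469,500 g.
(b) Volume: 469,500 g ÷ 1.13 g/mL = 415,500 mL.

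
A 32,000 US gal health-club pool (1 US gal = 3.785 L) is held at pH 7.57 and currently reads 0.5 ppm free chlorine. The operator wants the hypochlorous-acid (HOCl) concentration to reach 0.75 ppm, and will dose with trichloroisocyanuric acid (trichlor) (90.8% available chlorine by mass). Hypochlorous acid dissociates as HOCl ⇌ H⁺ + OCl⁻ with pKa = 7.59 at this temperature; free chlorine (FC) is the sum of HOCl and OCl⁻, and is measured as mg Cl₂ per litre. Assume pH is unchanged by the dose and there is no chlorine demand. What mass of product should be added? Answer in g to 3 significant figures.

Volume: 32,000 US gal × 3.785 L/gal = 121,120 L.
[OCl⁻]/[HOCl] = 10^(pH − pKa) = 10^(7.57 − 7.59) = 0.955; fraction as HOCl = 1/(1 + 0.955) = 0.5115.
Free chlorine required for 0.75 ppm HOCl: 0.75 / 0.5115 = 1.466 ppm.
FC to add: 1.466 − 0.5 = 0.9662 mg/L as Cl₂.
Cl₂ equivalent: 0.9662 mg/L × 121,120 L = 117 g.
Product at 90.8% available Cl: 117 / 0.908 = 128.9 g.

129 g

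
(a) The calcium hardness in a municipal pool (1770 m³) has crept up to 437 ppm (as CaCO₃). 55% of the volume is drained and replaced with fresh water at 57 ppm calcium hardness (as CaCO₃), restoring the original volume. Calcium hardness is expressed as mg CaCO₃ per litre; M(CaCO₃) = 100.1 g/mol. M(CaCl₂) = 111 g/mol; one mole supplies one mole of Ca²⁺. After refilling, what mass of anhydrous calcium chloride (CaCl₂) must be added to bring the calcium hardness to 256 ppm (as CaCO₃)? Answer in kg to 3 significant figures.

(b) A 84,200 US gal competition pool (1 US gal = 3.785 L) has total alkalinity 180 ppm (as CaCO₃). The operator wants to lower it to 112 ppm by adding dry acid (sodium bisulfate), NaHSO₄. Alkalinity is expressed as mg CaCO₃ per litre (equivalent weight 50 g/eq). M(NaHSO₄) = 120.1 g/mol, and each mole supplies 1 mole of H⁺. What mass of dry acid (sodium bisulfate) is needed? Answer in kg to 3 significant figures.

(a) Volume: 1770 m³ = 1,770,000 L.
(a) After draining 55% and refilling: 437 × 0.45 + 57 × 0.55 = 228 ppm.
(a) Deficit to target: 256 − 228 = 28 mg/L.
(a) As CaCO₃: 28 mg/L × 1,770,000 L = 49,560 g; ÷ 100.1 = 495.1 mol Ca²⁺.
(a) Mass: 495.1 × 111 = 54,960 g.

(b) Volume: 84,200 US gal × 3.785 L/gal = 318,697 L.
(b) Alkalinity to neutralize: (180 − 112) = 68 mg/L as CaCO₃ × 318,697 L = 21,670 g as CaCO₃.
(b) Equivalents of H⁺ required: 21,670 ÷ 50 g/eq = 433.4 eq = 433.4 mol NaHSO₄.
(b) Mass of NaHSO₄: 433.4 × 120.1 = 52,050 g.

(a) 55.0 kg; (b) 52.1 kg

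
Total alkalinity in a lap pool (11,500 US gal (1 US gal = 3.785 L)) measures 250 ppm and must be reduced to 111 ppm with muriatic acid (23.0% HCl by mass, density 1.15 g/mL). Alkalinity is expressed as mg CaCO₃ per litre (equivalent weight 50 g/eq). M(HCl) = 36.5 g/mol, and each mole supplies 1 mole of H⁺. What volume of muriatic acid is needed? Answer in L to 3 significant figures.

16.7 L

Volume: 11,500 US gal × 3.785 L/gal = 43,528 L.
Alkalinity to neutralize: (250 − 111) = 139 mg/L as CaCO₃ × 43,528 L = 6050 g as CaCO₃.
Equivalents of H⁺ required: 6050 ÷ 50 g/eq = 121 eq = 121 mol HCl.
Mass of HCl: 121 × 36.5 = 4417 g.
Mass of 23.0% solution: 4417 / 0.23 = 19,200 g.
Volume: 19,200 g ÷ 1.15 g/mL = 16,700 mL.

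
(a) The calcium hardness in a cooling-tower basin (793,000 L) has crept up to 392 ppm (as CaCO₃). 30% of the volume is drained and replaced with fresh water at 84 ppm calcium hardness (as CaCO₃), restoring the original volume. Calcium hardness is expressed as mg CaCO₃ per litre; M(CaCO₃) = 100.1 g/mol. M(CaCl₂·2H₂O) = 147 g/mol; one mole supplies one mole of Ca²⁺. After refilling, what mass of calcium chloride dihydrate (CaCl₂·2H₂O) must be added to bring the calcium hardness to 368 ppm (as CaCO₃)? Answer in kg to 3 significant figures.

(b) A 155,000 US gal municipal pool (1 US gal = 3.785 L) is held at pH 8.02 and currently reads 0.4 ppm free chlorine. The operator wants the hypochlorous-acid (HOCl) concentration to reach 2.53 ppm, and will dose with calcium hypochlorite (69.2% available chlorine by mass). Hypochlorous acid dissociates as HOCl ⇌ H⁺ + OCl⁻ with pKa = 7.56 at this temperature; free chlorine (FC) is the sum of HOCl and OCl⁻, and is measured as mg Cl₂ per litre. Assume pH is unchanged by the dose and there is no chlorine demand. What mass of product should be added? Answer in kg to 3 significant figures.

(a) 79.7 kg; (b) 7.99 kg

(a) After draining 30% and refilling: 392 × 0.70 + 84 × 0.30 = 299.6 ppm.
(a) Deficit to target: 368 − 299.6 = 68.4 mg/L.
(a) As CaCO₃: 68.4 mg/L × 793,000 L = 54,240 g; ÷ 100.1 = 541.9 mol Ca²⁺.
(a) Mass: 541.9 × 147 = 79,650 g.

(b) Volume: 155,000 US gal × 3.785 L/gal = 586,675 L.
(b) [OCl⁻]/[HOCl] = 10^(pH − pKa) = 10^(8.02 − 7.56) = 2.884; fraction as HOCl = 1/(1 + 2.884) = 0.2575.
(b) Free chlorine required for 2.53 ppm HOCl: 2.53 / 0.2575 = 9.827 ppm.
(b) FC to add: 9.827 − 0.4 = 9.427 mg/L as Cl₂.
(b) Cl₂ equivalent: 9.427 mg/L × 586,675 L = 5530 g.
(b) Product at 69.2% available Cl: 5530 / 0.692 = 7992 g.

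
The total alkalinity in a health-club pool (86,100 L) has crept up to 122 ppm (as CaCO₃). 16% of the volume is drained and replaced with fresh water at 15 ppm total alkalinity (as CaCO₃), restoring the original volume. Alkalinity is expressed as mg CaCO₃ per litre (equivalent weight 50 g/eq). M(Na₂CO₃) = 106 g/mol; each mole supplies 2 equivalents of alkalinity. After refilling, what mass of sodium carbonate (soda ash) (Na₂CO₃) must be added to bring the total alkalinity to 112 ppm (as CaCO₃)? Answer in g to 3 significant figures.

After draining 16% and refilling: 122 × 0.84 + 15 × 0.16 = 104.88 ppm.
Deficit to target: 112 − 104.88 = 7.12 mg/L.
As CaCO₃: 7.12 mg/L × 86,100 L = 613 g; ÷ 50 g/eq ÷ 2 = 6.13 mol Na₂CO₃.
Mass: 6.13 × 106 = 649.8 g.

650 g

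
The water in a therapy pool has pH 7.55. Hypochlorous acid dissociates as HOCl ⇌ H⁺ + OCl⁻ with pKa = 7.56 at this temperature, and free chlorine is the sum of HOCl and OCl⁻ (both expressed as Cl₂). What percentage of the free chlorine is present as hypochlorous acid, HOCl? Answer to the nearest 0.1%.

50.6%

[OCl⁻]/[HOCl] = 10^(pH − pKa) = 10^(7.55 − 7.56) = 10^-0.01 = 0.9772.
Fraction as HOCl = 1 / (1 + 0.9772) = 0.5058.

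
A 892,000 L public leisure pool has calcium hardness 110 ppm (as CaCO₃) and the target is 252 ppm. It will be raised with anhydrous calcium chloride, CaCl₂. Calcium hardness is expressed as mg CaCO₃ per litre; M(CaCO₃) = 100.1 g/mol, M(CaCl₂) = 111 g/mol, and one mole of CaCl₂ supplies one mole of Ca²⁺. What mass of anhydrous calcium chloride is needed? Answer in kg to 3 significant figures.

Hardness to add: (252 − 110) = 142 mg/L as CaCO₃ × 892,000 L = 126,700 g as CaCO₃.
Moles of Ca²⁺ (1 mol Ca²⁺ ≡ 1 mol CaCO₃): 126,700 / 100.1 g/mol = 1265 mol.
Mass of CaCl₂: 1265 × 111 = 140,500 g.

140 kg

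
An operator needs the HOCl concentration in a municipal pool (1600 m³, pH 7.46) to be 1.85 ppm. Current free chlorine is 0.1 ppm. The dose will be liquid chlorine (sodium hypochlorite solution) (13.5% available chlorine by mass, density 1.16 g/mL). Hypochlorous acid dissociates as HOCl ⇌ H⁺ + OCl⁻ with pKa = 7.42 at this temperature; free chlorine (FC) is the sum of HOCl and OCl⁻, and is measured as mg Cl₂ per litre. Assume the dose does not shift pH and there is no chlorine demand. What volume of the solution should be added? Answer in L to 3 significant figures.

38.6 L

Volume: 1600 m³ = 1,600,000 L.
[OCl⁻]/[HOCl] = 10^(pH − pKa) = 10^(7.46 − 7.42) = 1.096; fraction as HOCl = 1/(1 + 1.096) = 0.477.
Free chlorine required for 1.85 ppm HOCl: 1.85 / 0.477 = 3.878 ppm.
FC to add: 3.878 − 0.1 = 3.778 mg/L as Cl₂.
Cl₂ equivalent: 3.778 mg/L × 1,600,000 L = 6046 g.
Product at 13.5% available Cl: 6046 / 0.135 = 44,780 g.
Volume: 44,780 g ÷ 1.16 g/mL = 38,610 mL.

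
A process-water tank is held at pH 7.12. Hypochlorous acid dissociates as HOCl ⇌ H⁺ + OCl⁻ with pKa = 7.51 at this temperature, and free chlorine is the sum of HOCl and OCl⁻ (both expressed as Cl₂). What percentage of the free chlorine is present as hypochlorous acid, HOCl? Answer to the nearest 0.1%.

71.1%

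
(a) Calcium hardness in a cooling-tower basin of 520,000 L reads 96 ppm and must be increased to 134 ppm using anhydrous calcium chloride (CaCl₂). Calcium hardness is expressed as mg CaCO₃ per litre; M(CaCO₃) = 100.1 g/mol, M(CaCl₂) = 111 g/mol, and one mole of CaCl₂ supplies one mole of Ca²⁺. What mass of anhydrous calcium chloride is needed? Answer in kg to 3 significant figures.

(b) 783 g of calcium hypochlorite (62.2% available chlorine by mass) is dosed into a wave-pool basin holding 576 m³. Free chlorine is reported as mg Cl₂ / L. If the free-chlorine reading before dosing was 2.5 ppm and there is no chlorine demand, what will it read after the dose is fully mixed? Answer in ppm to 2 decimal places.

(a) 21.9 kg; (b) 3.35 ppm

(a) Hardness to add: (134 − 96) = 38 mg/L as CaCO₃ × 520,000 L = 19,760 g as CaCO₃.
(a) Moles of Ca²⁺ (1 mol Ca²⁺ ≡ 1 mol CaCO₃): 19,760 / 100.1 g/mol = 197.4 mol.
(a) Mass of CaCl₂: 197.4 × 111 = 21,910 g.

(b) Volume: 576 m³ = 576,000 L.
(b) Available chlorine delivered: 783 g × 0.622 = 487 g as Cl₂.
(b) Concentration rise: 487 g / 576,000 L = 0.8455 mg/L = 0.85 ppm.
(b) Final FC: 2.5 + 0.85 = 3.35 ppm.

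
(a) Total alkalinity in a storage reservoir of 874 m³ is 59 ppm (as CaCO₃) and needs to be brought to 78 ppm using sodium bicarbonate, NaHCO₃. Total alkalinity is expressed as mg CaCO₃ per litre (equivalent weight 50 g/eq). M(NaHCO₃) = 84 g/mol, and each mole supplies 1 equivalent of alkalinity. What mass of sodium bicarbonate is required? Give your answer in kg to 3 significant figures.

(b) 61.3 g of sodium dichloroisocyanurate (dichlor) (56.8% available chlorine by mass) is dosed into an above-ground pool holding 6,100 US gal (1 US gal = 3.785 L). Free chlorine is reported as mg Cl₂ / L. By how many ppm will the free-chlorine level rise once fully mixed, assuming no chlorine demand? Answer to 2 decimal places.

(a) 27.9 kg; (b) 1.51 ppm

(a) Volume: 874 m³ = 874,000 L.
(a) Alkalinity to add: (78 − 59) = 19 mg/L as CaCO₃ × 874,000 L = 16,610 g as CaCO₃.
(a) Equivalents: 16,610 g ÷ 50 g/eq = 332.1 eq.
(a) NaHCO₃ supplies 1 eq per mole → 332.1 mol.
(a) Mass: 332.1 mol × 84 g/mol = 27,900 g.

(b) Volume: 6,100 US gal × 3.785 L/gal = 23,088 L.
(b) Available chlorine delivered: 61.3 g × 0.568 = 34.82 g as Cl₂.
(b) Concentration rise: 34.82 g / 23,088 L = 1.508 mg/L = 1.51 ppm.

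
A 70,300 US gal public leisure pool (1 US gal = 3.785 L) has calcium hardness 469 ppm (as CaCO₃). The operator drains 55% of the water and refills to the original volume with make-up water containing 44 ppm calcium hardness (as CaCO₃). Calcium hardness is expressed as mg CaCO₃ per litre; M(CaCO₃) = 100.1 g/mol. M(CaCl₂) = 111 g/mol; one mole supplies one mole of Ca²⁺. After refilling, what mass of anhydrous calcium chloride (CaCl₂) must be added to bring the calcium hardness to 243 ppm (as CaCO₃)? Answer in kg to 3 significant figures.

2.29 kg

Volume: 70,300 US gal × 3.785 L/gal = 266,086 L.
After draining 55% and refilling: 469 × 0.45 + 44 × 0.55 = 235.25 ppm.
Deficit to target: 243 − 235.25 = 7.75 mg/L.
As CaCO₃: 7.75 mg/L × 266,086 L = 2062 g; ÷ 100.1 = 20.6 mol Ca²⁺.
Mass: 20.6 × 111 = 2287 g.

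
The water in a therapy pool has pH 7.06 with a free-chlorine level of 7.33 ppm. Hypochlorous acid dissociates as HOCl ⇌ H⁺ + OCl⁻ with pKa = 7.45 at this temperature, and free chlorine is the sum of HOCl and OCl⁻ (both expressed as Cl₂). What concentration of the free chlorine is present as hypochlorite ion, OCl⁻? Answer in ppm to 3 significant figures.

[OCl⁻]/[HOCl] = 10^(pH − pKa) = 10^(7.06 − 7.45) = 10^-0.39 = 0.4074.
Fraction as HOCl = 1 / (1 + 0.4074) = 0.7105.
OCl⁻ = (1 − 0.7105) × 7.33 ppm = 2.122 ppm.

2.12 ppm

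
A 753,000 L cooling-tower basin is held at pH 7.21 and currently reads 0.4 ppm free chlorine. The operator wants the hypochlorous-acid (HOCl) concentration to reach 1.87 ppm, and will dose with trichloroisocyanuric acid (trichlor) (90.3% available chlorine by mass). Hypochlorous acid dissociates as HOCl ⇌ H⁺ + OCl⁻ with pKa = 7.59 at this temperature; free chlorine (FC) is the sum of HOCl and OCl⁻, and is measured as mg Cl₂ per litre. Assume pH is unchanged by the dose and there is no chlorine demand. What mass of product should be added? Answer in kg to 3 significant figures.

[OCl⁻]/[HOCl] = 10^(pH − pKa) = 10^(7.21 − 7.59) = 0.4169; fraction as HOCl = 1/(1 + 0.4169) = 0.7058.
Free chlorine required for 1.87 ppm HOCl: 1.87 / 0.7058 = 2.65 ppm.
FC to add: 2.65 − 0.4 = 2.25 mg/L as Cl₂.
Cl₂ equivalent: 2.25 mg/L × 753,000 L = 1694 g.
Product at 90.3% available Cl: 1694 / 0.903 = 1876 g.

1.88 kg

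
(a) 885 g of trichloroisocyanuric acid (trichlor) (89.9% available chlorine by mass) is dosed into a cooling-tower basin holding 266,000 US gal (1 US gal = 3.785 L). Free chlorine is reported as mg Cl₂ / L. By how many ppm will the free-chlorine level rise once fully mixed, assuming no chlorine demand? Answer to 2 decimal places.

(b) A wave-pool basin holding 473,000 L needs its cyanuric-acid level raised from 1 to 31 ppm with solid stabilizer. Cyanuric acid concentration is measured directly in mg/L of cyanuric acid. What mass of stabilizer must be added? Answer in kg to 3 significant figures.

(a) 0.79 ppm; (b) 14.2 kg

(a) Volume: 266,000 US gal × 3.785 L/gal = 1,006,810 L.
(a) Available chlorine delivered: 885 g × 0.899 = 795.6 g as Cl₂.
(a) Concentration rise: 795.6 g / 1,006,810 L = 0.7902 mg/L = 0.79 ppm.

(b) CYA to add: (31 − 1) = 30 mg/L × 473,000 L = 14,190 g cyanuric acid.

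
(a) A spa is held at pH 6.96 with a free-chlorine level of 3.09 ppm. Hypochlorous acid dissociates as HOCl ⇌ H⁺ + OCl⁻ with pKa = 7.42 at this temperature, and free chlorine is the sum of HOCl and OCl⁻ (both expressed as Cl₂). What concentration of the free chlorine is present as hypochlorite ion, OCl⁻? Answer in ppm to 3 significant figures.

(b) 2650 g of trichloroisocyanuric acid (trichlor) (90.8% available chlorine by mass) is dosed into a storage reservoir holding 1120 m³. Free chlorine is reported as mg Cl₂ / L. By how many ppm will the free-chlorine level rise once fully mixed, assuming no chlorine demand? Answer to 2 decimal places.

(a) 0.796 ppm; (b) 2.15 ppm

(a) [OCl⁻]/[HOCl] = 10^(pH − pKa) = 10^(6.96 − 7.42) = 10^-0.46 = 0.3467.
(a) Fraction as HOCl = 1 / (1 + 0.3467) = 0.7425.
(a) OCl⁻ = (1 − 0.7425) × 3.09 ppm = 0.7956 ppm.

(b) Volume: 1120 m³ = 1,120,000 L.
(b) Available chlorine delivered: 2650 g × 0.908 = 2406 g as Cl₂.
(b) Concentration rise: 2406 g / 1,120,000 L = 2.148 mg/L = 2.15 ppm.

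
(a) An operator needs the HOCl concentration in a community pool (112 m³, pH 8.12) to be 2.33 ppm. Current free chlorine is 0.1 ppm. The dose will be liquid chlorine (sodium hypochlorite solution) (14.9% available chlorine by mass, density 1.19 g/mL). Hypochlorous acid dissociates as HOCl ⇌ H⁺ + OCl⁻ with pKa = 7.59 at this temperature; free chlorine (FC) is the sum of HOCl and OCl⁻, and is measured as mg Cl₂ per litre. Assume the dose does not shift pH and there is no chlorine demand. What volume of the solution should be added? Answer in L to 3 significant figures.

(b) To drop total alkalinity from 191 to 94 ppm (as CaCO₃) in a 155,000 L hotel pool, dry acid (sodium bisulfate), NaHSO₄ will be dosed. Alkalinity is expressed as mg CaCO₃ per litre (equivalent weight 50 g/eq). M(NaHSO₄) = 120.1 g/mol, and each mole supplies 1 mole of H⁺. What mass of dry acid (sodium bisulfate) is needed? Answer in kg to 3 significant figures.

(a) 6.40 L; (b) 36.1 kg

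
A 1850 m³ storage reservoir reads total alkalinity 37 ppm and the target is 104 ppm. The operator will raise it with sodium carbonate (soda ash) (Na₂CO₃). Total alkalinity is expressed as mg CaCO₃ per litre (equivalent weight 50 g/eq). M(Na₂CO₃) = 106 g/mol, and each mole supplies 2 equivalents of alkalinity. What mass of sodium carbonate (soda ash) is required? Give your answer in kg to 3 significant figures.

131 kg

Volume: 1850 m³ = 1,850,000 L.
Alkalinity to add: (104 − 37) = 67 mg/L as CaCO₃ × 1,850,000 L = 124,000 g as CaCO₃.
Equivalents: 124,000 g ÷ 50 g/eq = 2479 eq.
Each mole of Na₂CO₃ supplies 2 eq, so 2479 / 2 = 1240 mol.
Mass: 1240 mol × 106 g/mol = 131,400 g.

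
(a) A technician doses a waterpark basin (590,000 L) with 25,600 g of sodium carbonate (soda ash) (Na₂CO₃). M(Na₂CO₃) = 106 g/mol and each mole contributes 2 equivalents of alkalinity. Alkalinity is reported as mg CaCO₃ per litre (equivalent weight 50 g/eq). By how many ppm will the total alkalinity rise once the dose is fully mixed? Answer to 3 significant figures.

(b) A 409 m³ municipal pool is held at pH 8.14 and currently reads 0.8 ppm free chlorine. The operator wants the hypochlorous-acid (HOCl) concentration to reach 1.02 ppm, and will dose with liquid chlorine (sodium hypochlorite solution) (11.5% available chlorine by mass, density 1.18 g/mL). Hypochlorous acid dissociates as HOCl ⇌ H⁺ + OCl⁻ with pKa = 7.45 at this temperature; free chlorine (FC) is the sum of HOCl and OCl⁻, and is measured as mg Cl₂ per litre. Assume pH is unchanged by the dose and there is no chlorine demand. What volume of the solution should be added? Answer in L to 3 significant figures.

(a) Moles of Na₂CO₃: 25,600 g ÷ 106 g/mol = 241.5 mol → 483 eq of alkalinity.
(a) As CaCO₃: 483 eq × 50 g/eq = 24,150 g.
(a) Rise: 24,150 g / 590,000 L × 1000 = 40.93 mg/L.

(b) Volume: 409 m³ = 409,000 L.
(b) [OCl⁻]/[HOCl] = 10^(pH − pKa) = 10^(8.14 − 7.45) = 4.898; fraction as HOCl = 1/(1 + 4.898) = 0.1696.
(b) Free chlorine required for 1.02 ppm HOCl: 1.02 / 0.1696 = 6.016 ppm.
(b) FC to add: 6.016 − 0.8 = 5.216 mg/L as Cl₂.
(b) Cl₂ equivalent: 5.216 mg/L × 409,000 L = 2133 g.
(b) Product at 11.5% available Cl: 2133 / 0.115 = 18,550 g.
(b) Volume: 18,550 g ÷ 1.18 g/mL = 15,720 mL.

(a) 40.9 ppm; (b) 15.7 L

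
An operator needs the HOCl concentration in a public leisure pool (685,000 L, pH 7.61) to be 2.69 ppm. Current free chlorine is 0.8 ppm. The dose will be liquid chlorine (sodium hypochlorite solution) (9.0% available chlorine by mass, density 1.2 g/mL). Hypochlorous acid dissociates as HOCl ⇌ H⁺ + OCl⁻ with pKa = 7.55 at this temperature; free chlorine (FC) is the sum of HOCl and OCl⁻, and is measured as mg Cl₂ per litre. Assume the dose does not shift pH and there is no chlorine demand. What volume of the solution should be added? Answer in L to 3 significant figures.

[OCl⁻]/[HOCl] = 10^(pH − pKa) = 10^(7.61 − 7.55) = 1.148; fraction as HOCl = 1/(1 + 1.148) = 0.4655.
Free chlorine required for 2.69 ppm HOCl: 2.69 / 0.4655 = 5.779 ppm.
FC to add: 5.779 − 0.8 = 4.979 mg/L as Cl₂.
Cl₂ equivalent: 4.979 mg/L × 685,000 L = 3410 g.
Product at 9.0% available Cl: 3410 / 0.09 = 37,890 g.
Volume: 37,890 g ÷ 1.2 g/mL = 31,580 mL.

31.6 L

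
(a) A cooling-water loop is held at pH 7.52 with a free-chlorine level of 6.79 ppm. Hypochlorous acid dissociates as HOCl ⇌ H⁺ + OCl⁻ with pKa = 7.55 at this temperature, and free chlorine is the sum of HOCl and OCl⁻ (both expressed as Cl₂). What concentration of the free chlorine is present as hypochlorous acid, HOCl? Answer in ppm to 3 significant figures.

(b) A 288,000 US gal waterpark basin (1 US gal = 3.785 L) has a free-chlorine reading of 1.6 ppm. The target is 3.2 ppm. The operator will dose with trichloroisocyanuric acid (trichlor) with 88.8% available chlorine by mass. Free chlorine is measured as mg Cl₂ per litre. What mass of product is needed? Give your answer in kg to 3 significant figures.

(a) 3.51 ppm; (b) 1.96 kg

(a) [OCl⁻]/[HOCl] = 10^(pH − pKa) = 10^(7.52 − 7.55) = 10^-0.03 = 0.9333.
(a) Fraction as HOCl = 1 / (1 + 0.9333) = 0.5173.
(a) HOCl = 0.5173 × 6.79 ppm = 3.512 ppm.

(b) Volume: 288,000 US gal × 3.785 L/gal = 1,090,080 L.
(b) Chlorine deficit: 3.2 − 1.6 = 1.6 ppm = 1.6 mg/L as Cl₂.
(b) Cl₂ equivalent needed: 1.6 mg/L × 1,090,080 L = 1,744,000 mg = 1744 g.
(b) Product at 88.8% available chlorine: 1744 / 0.888 = 1964 g.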